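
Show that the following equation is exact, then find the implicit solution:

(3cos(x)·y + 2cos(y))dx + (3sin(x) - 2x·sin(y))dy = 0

Verify exactness: ∂M/∂y = ∂N/∂x ✓
Find F(x,y) such that ∂F/∂x = M, ∂F/∂y = N
Solution: 3sin(x)·y + 2x·cos(y) = C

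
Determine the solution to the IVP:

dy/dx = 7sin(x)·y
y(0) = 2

General solution: y = Ce^(-7cos(x))
Applying IC y(0) = 2:
Particular solution: y = 2e^(7(1-cos(x)))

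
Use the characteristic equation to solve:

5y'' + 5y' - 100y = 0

Characteristic equation: 5r² + 5r - 100 = 0
Divide by 5: r² + r - 20 = 0
Roots: r = 4, -5 (distinct real)
General solution: y = C₁e^(4x) + C₂e^(-5x)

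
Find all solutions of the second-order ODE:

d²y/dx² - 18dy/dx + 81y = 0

Characteristic equation: r² - 18r + 81 = 0
Factored: (r - 9)² = 0
Repeated root: r = 9
General solution: y = (C₁ + C₂x)e^(9x)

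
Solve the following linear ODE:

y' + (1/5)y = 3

Using integrating factor method:

General solution: y = 15 + Ce^(-x/5)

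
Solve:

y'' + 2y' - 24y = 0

Characteristic equation: r² + 2r - 24 = 0
Roots: r = 4, -6 (distinct real)
General solution: y = C₁e^(4x) + C₂e^(-6x)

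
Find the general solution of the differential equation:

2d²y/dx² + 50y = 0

Characteristic equation: 2r² + 50 = 0
Divide by 2: r² + 25 = 0
Roots: r = ±5i (complex conjugates)
General solution: y = C₁cos(5x) + C₂sin(5x)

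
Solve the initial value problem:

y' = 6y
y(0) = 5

General solution: y = Ce^(6x)
Applying IC y(0) = 5:
Particular solution: y = 5e^(6x)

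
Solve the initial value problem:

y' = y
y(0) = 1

General solution: y = Ce^x
Applying IC y(0) = 1:
Particular solution: y = e^x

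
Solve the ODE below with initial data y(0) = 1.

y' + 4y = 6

General solution: y = 3/2 + Ce^(-4x)
Applying y(0) = 1: C = 1 - 3/2 = -1/2
Particular solution: y = 3/2 - (1/2)e^(-4x)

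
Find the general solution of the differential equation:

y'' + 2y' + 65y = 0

Characteristic equation: r² + 2r + 65 = 0
Roots: r = -1 ± 8i (complex conjugates)
General solution: y = e^(-x)(C₁cos(8x) + C₂sin(8x))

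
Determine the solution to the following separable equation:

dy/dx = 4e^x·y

Separating variables and integrating:
ln|y| = 4e^x + C

General solution: y = Ce^(4e^x)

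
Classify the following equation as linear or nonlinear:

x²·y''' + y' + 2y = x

Linear (y and its derivatives appear to the first power only, no products of y terms)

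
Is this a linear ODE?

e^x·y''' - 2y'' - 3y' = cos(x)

Yes. Linear (y and its derivatives appear to the first power only, no products of y terms)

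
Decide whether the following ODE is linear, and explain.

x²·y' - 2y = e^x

Linear (y and its derivatives appear to the first power only, no products of y terms)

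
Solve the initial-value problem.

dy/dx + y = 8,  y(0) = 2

General solution: y = 8 + Ce^(-x)
Applying y(0) = 2: C = 2 - 8 = -6
Particular solution: y = 8 - 6e^(-x)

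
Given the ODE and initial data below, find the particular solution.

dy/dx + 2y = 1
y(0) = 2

General solution: y = 1/2 + Ce^(-2x)
Applying y(0) = 2: C = 2 - 1/2 = 3/2
Particular solution: y = 1/2 + (3/2)e^(-2x)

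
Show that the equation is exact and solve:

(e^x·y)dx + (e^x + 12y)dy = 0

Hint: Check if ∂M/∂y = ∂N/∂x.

Verify exactness: ∂M/∂y = ∂N/∂x ✓
Find F(x,y) such that ∂F/∂x = M, ∂F/∂y = N
Solution: e^x·y + 6y² = C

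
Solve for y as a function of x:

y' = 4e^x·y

Separating variables and integrating:
ln|y| = 4e^x + C

General solution: y = Ce^(4e^x)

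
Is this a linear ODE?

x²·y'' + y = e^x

Yes. Linear (y and its derivatives appear to the first power only, no products of y terms)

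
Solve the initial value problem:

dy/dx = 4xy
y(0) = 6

General solution: y = Ce^(2x²)
Applying IC y(0) = 6:
Particular solution: y = 6e^(2x²)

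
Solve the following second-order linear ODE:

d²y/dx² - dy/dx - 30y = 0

Characteristic equation: r² - r - 30 = 0
Roots: r = 6, -5 (distinct real)
General solution: y = C₁e^(6x) + C₂e^(-5x)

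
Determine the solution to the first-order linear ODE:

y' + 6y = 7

Using integrating factor method:

General solution: y = 7/6 + Ce^(-6x)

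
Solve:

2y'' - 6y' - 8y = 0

Characteristic equation: 2r² - 6r - 8 = 0
Divide by 2: r² - 3r - 4 = 0
Roots: r = 4, -1 (distinct real)
General solution: y = C₁e^(4x) + C₂e^(-x)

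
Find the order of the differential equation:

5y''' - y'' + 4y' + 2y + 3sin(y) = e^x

The order is 3 (highest derivative is of order 3).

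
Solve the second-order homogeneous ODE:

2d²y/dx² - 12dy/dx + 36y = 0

Characteristic equation: 2r² - 12r + 36 = 0
Divide by 2: r² - 6r + 18 = 0
Roots: r = 3 ± 3i (complex conjugates)
General solution: y = e^(3x)(C₁cos(3x) + C₂sin(3x))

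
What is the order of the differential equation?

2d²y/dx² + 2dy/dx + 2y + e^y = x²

The order is 2 (highest derivative is of order 2).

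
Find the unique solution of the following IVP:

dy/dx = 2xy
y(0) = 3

General solution: y = Ce^(x²)
Applying IC y(0) = 3:
Particular solution: y = 3e^(x²)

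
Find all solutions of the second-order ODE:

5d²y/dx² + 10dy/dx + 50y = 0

Characteristic equation: 5r² + 10r + 50 = 0
Divide by 5: r² + 2r + 10 = 0
Roots: r = -1 ± 3i (complex conjugates)
General solution: y = e^(-x)(C₁cos(3x) + C₂sin(3x))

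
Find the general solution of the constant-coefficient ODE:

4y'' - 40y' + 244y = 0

Characteristic equation: 4r² - 40r + 244 = 0
Divide by 4: r² - 10r + 61 = 0
Roots: r = 5 ± 6i (complex conjugates)
General solution: y = e^(5x)(C₁cos(6x) + C₂sin(6x))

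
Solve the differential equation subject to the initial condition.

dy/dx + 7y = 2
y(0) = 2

General solution: y = 2/7 + Ce^(-7x)
Applying y(0) = 2: C = 2 - 2/7 = 12/7
Particular solution: y = 2/7 + (12/7)e^(-7x)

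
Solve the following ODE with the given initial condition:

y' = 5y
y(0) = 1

General solution: y = Ce^(5x)
Applying IC y(0) = 1:
Particular solution: y = e^(5x)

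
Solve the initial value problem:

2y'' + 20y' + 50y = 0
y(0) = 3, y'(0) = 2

General solution: y = (C₁ + C₂x)e^(-5x)
Repeated root r = -5
Applying ICs: C₁ = 3, C₂ = 17
Particular solution: y = (3 + 17x)e^(-5x)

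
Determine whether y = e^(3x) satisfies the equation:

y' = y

Verification:
y = e^(3x)
y' = 3e^(3x)
But y = e^(3x)
y' ≠ y — the derivative does not match

No, it is not a solution.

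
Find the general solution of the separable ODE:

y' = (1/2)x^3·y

Separating variables and integrating:
ln|y| = x^4/8 + C

General solution: y = Ce^(x^4/8)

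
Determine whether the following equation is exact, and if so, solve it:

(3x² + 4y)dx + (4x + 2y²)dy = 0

Verify exactness: ∂M/∂y = ∂N/∂x ✓
Find F(x,y) such that ∂F/∂x = M, ∂F/∂y = N
Solution: x³ + 4xy + 2y³/3 = C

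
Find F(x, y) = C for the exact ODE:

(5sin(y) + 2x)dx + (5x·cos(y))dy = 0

Verify exactness: ∂M/∂y = ∂N/∂x ✓
Find F(x,y) such that ∂F/∂x = M, ∂F/∂y = N
Solution: 5x·sin(y) + x² = C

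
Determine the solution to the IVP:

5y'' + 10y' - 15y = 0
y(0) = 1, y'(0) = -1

General solution: y = C₁e^x + C₂e^(-3x)
Applying ICs: C₁ = 1/2, C₂ = 1/2
Particular solution: y = (1/2)e^x + (1/2)e^(-3x)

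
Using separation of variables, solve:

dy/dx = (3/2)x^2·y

Separating variables and integrating:
ln|y| = x^3/2 + C

General solution: y = Ce^(x^3/2)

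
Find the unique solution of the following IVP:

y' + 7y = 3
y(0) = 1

General solution: y = 3/7 + Ce^(-7x)
Applying y(0) = 1: C = 1 - 3/7 = 4/7
Particular solution: y = 3/7 + (4/7)e^(-7x)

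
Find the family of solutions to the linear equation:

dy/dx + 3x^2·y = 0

Using integrating factor method:

General solution: y = Ce^(-x^3)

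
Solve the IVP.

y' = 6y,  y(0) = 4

General solution: y = Ce^(6x)
Applying IC y(0) = 4:
Particular solution: y = 4e^(6x)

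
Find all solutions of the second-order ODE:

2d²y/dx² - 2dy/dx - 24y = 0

Characteristic equation: 2r² - 2r - 24 = 0
Divide by 2: r² - r - 12 = 0
Roots: r = 4, -3 (distinct real)
General solution: y = C₁e^(4x) + C₂e^(-3x)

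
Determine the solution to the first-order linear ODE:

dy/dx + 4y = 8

Using integrating factor method:

General solution: y = 2 + Ce^(-4x)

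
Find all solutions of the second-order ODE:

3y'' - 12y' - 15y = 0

Characteristic equation: 3r² - 12r - 15 = 0
Divide by 3: r² - 4r - 5 = 0
Roots: r = 5, -1 (distinct real)
General solution: y = C₁e^(5x) + C₂e^(-x)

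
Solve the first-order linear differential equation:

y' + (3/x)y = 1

Using integrating factor method:

General solution: y = (1/4)x + Cx^(-3)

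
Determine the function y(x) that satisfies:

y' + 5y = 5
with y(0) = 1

General solution: y = 1 + Ce^(-5x)
Applying y(0) = 1: C = 1 - 1 = 0
Particular solution: y = 1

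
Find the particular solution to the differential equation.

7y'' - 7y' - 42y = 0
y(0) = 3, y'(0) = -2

General solution: y = C₁e^(3x) + C₂e^(-2x)
Applying ICs: C₁ = 4/5, C₂ = 11/5
Particular solution: y = (4/5)e^(3x) + (11/5)e^(-2x)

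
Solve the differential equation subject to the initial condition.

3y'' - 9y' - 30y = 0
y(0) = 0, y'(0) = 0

General solution: y = C₁e^(5x) + C₂e^(-2x)
Applying ICs: C₁ = 0, C₂ = 0
Particular solution: y = 0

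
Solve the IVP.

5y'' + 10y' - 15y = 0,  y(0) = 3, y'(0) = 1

General solution: y = C₁e^x + C₂e^(-3x)
Applying ICs: C₁ = 5/2, C₂ = 1/2
Particular solution: y = (5/2)e^x + (1/2)e^(-3x)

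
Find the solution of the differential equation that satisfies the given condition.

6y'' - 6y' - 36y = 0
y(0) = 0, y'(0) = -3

General solution: y = C₁e^(3x) + C₂e^(-2x)
Applying ICs: C₁ = -3/5, C₂ = 3/5
Particular solution: y = -(3/5)e^(3x) + (3/5)e^(-2x)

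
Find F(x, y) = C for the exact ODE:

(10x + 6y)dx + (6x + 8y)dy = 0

Verify exactness: ∂M/∂y = ∂N/∂x ✓
Find F(x,y) such that ∂F/∂x = M, ∂F/∂y = N
Solution: 5x² + 6xy + 4y² = C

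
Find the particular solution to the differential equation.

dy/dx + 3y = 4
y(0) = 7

General solution: y = 4/3 + Ce^(-3x)
Applying y(0) = 7: C = 7 - 4/3 = 17/3
Particular solution: y = 4/3 + (17/3)e^(-3x)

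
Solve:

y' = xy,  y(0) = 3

General solution: y = Ce^(x²/2)
Applying IC y(0) = 3:
Particular solution: y = 3e^(x²/2)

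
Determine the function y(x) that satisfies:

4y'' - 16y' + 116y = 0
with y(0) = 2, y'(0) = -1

General solution: y = e^(2x)(C₁cos(5x) + C₂sin(5x))
Complex roots r = 2 ± 5i
Applying ICs: C₁ = 2, C₂ = -1
Particular solution: y = e^(2x)(2cos(5x) - sin(5x))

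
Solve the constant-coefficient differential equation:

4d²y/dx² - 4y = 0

Characteristic equation: 4r² - 4 = 0
Divide by 4: r² - 1 = 0
Roots: r = 1, -1 (distinct real)
General solution: y = C₁e^x + C₂e^(-x)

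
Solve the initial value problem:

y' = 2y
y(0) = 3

General solution: y = Ce^(2x)
Applying IC y(0) = 3:
Particular solution: y = 3e^(2x)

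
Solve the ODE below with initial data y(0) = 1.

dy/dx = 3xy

General solution: y = Ce^(3x²/2)
Applying IC y(0) = 1:
Particular solution: y = e^(3x²/2)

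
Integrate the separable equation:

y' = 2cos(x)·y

Separating variables and integrating:
ln|y| = 2sin(x) + C

General solution: y = Ce^(2sin(x))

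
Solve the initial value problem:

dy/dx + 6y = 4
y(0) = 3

General solution: y = 2/3 + Ce^(-6x)
Applying y(0) = 3: C = 3 - 2/3 = 7/3
Particular solution: y = 2/3 + (7/3)e^(-6x)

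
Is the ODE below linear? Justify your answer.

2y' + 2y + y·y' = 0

No. Nonlinear (product y·y')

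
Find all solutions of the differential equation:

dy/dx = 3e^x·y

Separating variables and integrating:
ln|y| = 3e^x + C

General solution: y = Ce^(3e^x)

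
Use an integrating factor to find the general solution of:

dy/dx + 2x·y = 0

Using integrating factor method:

General solution: y = Ce^(-x^2)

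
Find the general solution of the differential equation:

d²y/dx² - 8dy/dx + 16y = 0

Characteristic equation: r² - 8r + 16 = 0
Factored: (r - 4)² = 0
Repeated root: r = 4
General solution: y = (C₁ + C₂x)e^(4x)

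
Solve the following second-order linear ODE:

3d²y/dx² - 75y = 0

Characteristic equation: 3r² - 75 = 0
Divide by 3: r² - 25 = 0
Roots: r = 5, -5 (distinct real)
General solution: y = C₁e^(5x) + C₂e^(-5x)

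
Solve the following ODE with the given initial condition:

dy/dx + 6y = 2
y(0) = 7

General solution: y = 1/3 + Ce^(-6x)
Applying y(0) = 7: C = 7 - 1/3 = 20/3
Particular solution: y = 1/3 + (20/3)e^(-6x)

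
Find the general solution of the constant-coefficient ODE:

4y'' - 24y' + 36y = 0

Characteristic equation: 4r² - 24r + 36 = 0
Divide by 4: r² - 6r + 9 = 0
Factored: (r - 3)² = 0
Repeated root: r = 3
General solution: y = (C₁ + C₂x)e^(3x)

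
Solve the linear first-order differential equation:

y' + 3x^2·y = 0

Using integrating factor method:

General solution: y = Ce^(-x^3)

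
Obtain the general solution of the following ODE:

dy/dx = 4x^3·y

Separating variables and integrating:
ln|y| = x^4 + C

General solution: y = Ce^(x^4)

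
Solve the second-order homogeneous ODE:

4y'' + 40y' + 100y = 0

Characteristic equation: 4r² + 40r + 100 = 0
Divide by 4: r² + 10r + 25 = 0
Factored: (r + 5)² = 0
Repeated root: r = -5
General solution: y = (C₁ + C₂x)e^(-5x)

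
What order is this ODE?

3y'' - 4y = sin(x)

The order is 2 (highest derivative is of order 2).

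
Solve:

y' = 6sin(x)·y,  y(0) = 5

General solution: y = Ce^(-6cos(x))
Applying IC y(0) = 5:
Particular solution: y = 5e^(6(1-cos(x)))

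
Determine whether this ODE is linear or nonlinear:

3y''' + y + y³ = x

Nonlinear (y³ term)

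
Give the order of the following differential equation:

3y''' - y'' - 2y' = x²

The order is 3 (highest derivative is of order 3).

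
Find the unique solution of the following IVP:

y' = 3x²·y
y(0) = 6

General solution: y = Ce^(x³)
Applying IC y(0) = 6:
Particular solution: y = 6e^(x³)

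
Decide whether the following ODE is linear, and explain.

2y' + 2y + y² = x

Nonlinear (y² term)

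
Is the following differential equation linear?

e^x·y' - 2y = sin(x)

Yes. Linear (y and its derivatives appear to the first power only, no products of y terms)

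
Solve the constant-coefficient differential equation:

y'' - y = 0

Characteristic equation: r² - 1 = 0
Roots: r = 1, -1 (distinct real)
General solution: y = C₁e^x + C₂e^(-x)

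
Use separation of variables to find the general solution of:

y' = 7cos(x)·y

Separating variables and integrating:
ln|y| = 7sin(x) + C

General solution: y = Ce^(7sin(x))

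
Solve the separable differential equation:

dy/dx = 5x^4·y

Separating variables and integrating:
ln|y| = x^5 + C

General solution: y = Ce^(x^5)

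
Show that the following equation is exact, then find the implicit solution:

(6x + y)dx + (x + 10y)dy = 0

Verify exactness: ∂M/∂y = ∂N/∂x ✓
Find F(x,y) such that ∂F/∂x = M, ∂F/∂y = N
Solution: 3x² + xy + 5y² = C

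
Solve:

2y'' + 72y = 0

Characteristic equation: 2r² + 72 = 0
Divide by 2: r² + 36 = 0
Roots: r = ±6i (complex conjugates)
General solution: y = C₁cos(6x) + C₂sin(6x)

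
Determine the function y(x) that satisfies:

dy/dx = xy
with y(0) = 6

General solution: y = Ce^(x²/2)
Applying IC y(0) = 6:
Particular solution: y = 6e^(x²/2)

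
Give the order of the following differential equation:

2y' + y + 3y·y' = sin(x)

The order is 1 (highest derivative is of order 1).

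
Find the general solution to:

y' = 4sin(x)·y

Separating variables and integrating:
ln|y| = -4cos(x) + C

General solution: y = Ce^(-4cos(x))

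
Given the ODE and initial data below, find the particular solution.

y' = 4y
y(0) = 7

General solution: y = Ce^(4x)
Applying IC y(0) = 7:
Particular solution: y = 7e^(4x)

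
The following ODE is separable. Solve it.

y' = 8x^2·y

Separating variables and integrating:
ln|y| = 8x^3/3 + C

General solution: y = Ce^(8x^3/3)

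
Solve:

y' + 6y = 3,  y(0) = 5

General solution: y = 1/2 + Ce^(-6x)
Applying y(0) = 5: C = 5 - 1/2 = 9/2
Particular solution: y = 1/2 + (9/2)e^(-6x)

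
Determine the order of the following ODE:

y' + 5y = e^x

The order is 1 (highest derivative is of order 1).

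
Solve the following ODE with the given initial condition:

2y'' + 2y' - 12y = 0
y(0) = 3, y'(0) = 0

General solution: y = C₁e^(2x) + C₂e^(-3x)
Applying ICs: C₁ = 9/5, C₂ = 6/5
Particular solution: y = (9/5)e^(2x) + (6/5)e^(-3x)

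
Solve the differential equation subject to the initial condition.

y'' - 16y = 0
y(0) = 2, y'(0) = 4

General solution: y = C₁e^(4x) + C₂e^(-4x)
Applying ICs: C₁ = 3/2, C₂ = 1/2
Particular solution: y = (3/2)e^(4x) + (1/2)e^(-4x)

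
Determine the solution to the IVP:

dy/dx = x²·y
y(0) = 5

General solution: y = Ce^(x³/3)
Applying IC y(0) = 5:
Particular solution: y = 5e^(x³/3)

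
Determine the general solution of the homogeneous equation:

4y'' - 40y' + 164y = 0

Characteristic equation: 4r² - 40r + 164 = 0
Divide by 4: r² - 10r + 41 = 0
Roots: r = 5 ± 4i (complex conjugates)
General solution: y = e^(5x)(C₁cos(4x) + C₂sin(4x))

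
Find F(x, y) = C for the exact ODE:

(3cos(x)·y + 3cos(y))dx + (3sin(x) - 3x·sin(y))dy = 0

Verify exactness: ∂M/∂y = ∂N/∂x ✓
Find F(x,y) such that ∂F/∂x = M, ∂F/∂y = N
Solution: 3sin(x)·y + 3x·cos(y) = C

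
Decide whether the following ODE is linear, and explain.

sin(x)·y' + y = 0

Linear (y and its derivatives appear to the first power only, no products of y terms)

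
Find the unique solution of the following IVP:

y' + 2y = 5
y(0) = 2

General solution: y = 5/2 + Ce^(-2x)
Applying y(0) = 2: C = 2 - 5/2 = -1/2
Particular solution: y = 5/2 - (1/2)e^(-2x)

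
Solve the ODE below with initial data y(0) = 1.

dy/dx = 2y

General solution: y = Ce^(2x)
Applying IC y(0) = 1:
Particular solution: y = e^(2x)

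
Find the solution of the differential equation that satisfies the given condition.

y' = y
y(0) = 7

General solution: y = Ce^x
Applying IC y(0) = 7:
Particular solution: y = 7e^x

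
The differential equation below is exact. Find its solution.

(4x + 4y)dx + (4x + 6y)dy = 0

Verify exactness: ∂M/∂y = ∂N/∂x ✓
Find F(x,y) such that ∂F/∂x = M, ∂F/∂y = N
Solution: 2x² + 4xy + 3y² = C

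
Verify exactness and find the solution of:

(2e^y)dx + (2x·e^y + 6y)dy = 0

Verify exactness: ∂M/∂y = ∂N/∂x ✓
Find F(x,y) such that ∂F/∂x = M, ∂F/∂y = N
Solution: 2x·e^y + 3y² = C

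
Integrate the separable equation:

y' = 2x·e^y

Separating variables and integrating:
-e^(-y) = x² + C

General solution: y = -ln(C - x²)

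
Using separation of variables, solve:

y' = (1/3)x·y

Separating variables and integrating:
ln|y| = x^2/6 + C

General solution: y = Ce^(x^2/6)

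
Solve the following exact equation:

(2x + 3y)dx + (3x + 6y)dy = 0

Verify exactness: ∂M/∂y = ∂N/∂x ✓
Find F(x,y) such that ∂F/∂x = M, ∂F/∂y = N
Solution: x² + 3xy + 3y² = C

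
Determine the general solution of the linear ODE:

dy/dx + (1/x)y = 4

Using integrating factor method:

General solution: y = 2x + C/x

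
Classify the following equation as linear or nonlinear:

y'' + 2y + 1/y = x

Nonlinear (1/y term)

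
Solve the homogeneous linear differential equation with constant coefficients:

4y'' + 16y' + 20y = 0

Characteristic equation: 4r² + 16r + 20 = 0
Divide by 4: r² + 4r + 5 = 0
Roots: r = -2 ± i (complex conjugates)
General solution: y = e^(-2x)(C₁cos(x) + C₂sin(x))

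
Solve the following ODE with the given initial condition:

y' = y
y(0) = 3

General solution: y = Ce^x
Applying IC y(0) = 3:
Particular solution: y = 3e^x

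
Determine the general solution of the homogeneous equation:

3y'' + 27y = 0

Characteristic equation: 3r² + 27 = 0
Divide by 3: r² + 9 = 0
Roots: r = ±3i (complex conjugates)
General solution: y = C₁cos(3x) + C₂sin(3x)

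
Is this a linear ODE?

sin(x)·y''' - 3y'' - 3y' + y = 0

Yes. Linear (y and its derivatives appear to the first power only, no products of y terms)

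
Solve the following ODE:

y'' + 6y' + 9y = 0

Characteristic equation: r² + 6r + 9 = 0
Factored: (r + 3)² = 0
Repeated root: r = -3
General solution: y = (C₁ + C₂x)e^(-3x)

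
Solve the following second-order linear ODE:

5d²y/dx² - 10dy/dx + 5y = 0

Characteristic equation: 5r² - 10r + 5 = 0
Divide by 5: r² - 2r + 1 = 0
Factored: (r - 1)² = 0
Repeated root: r = 1
General solution: y = (C₁ + C₂x)e^x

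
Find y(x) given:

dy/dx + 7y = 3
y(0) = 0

General solution: y = 3/7 + Ce^(-7x)
Applying y(0) = 0: C = 0 - 3/7 = -3/7
Particular solution: y = 3/7 - (3/7)e^(-7x)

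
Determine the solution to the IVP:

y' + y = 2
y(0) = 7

General solution: y = 2 + Ce^(-x)
Applying y(0) = 7: C = 7 - 2 = 5
Particular solution: y = 2 + 5e^(-x)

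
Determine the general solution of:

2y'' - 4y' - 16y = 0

Characteristic equation: 2r² - 4r - 16 = 0
Divide by 2: r² - 2r - 8 = 0
Roots: r = 4, -2 (distinct real)
General solution: y = C₁e^(4x) + C₂e^(-2x)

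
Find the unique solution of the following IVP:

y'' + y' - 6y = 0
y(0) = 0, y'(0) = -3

General solution: y = C₁e^(2x) + C₂e^(-3x)
Applying ICs: C₁ = -3/5, C₂ = 3/5
Particular solution: y = -(3/5)e^(2x) + (3/5)e^(-3x)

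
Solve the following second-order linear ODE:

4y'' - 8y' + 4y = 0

Characteristic equation: 4r² - 8r + 4 = 0
Divide by 4: r² - 2r + 1 = 0
Factored: (r - 1)² = 0
Repeated root: r = 1
General solution: y = (C₁ + C₂x)e^x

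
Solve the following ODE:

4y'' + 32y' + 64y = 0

Characteristic equation: 4r² + 32r + 64 = 0
Divide by 4: r² + 8r + 16 = 0
Factored: (r + 4)² = 0
Repeated root: r = -4
General solution: y = (C₁ + C₂x)e^(-4x)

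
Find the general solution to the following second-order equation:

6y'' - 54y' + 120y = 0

Characteristic equation: 6r² - 54r + 120 = 0
Divide by 6: r² - 9r + 20 = 0
Roots: r = 5, 4 (distinct real)
General solution: y = C₁e^(5x) + C₂e^(4x)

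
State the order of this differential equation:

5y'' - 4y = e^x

The order is 2 (highest derivative is of order 2).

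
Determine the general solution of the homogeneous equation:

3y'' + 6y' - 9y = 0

Characteristic equation: 3r² + 6r - 9 = 0
Divide by 3: r² + 2r - 3 = 0
Roots: r = 1, -3 (distinct real)
General solution: y = C₁e^x + C₂e^(-3x)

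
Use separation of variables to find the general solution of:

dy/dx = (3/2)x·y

Separating variables and integrating:
ln|y| = 3x^2/4 + C

General solution: y = Ce^(3x^2/4)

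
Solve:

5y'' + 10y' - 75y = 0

Characteristic equation: 5r² + 10r - 75 = 0
Divide by 5: r² + 2r - 15 = 0
Roots: r = 3, -5 (distinct real)
General solution: y = C₁e^(3x) + C₂e^(-5x)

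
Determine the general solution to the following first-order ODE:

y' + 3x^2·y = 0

Using integrating factor method:

General solution: y = Ce^(-x^3)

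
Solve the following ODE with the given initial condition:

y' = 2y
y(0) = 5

General solution: y = Ce^(2x)
Applying IC y(0) = 5:
Particular solution: y = 5e^(2x)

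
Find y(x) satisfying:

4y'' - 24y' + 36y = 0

Characteristic equation: 4r² - 24r + 36 = 0
Divide by 4: r² - 6r + 9 = 0
Factored: (r - 3)² = 0
Repeated root: r = 3
General solution: y = (C₁ + C₂x)e^(3x)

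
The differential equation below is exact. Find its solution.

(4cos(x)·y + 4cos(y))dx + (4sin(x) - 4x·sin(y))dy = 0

Verify exactness: ∂M/∂y = ∂N/∂x ✓
Find F(x,y) such that ∂F/∂x = M, ∂F/∂y = N
Solution: 4sin(x)·y + 4x·cos(y) = C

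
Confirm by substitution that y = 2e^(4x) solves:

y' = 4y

Verification:
y = 2e^(4x)
y' = 8e^(4x)
4y = 8e^(4x)
y' = 4y ✓

Yes, it is a solution.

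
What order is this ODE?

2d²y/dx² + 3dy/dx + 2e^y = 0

The order is 2 (highest derivative is of order 2).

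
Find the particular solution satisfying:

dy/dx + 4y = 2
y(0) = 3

General solution: y = 1/2 + Ce^(-4x)
Applying y(0) = 3: C = 3 - 1/2 = 5/2
Particular solution: y = 1/2 + (5/2)e^(-4x)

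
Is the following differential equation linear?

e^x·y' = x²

Yes. Linear (y and its derivatives appear to the first power only, no products of y terms)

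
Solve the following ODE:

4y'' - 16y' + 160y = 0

Characteristic equation: 4r² - 16r + 160 = 0
Divide by 4: r² - 4r + 40 = 0
Roots: r = 2 ± 6i (complex conjugates)
General solution: y = e^(2x)(C₁cos(6x) + C₂sin(6x))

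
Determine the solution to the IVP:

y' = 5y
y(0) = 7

General solution: y = Ce^(5x)
Applying IC y(0) = 7:
Particular solution: y = 7e^(5x)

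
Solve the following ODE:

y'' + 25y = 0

Characteristic equation: r² + 25 = 0
Roots: r = ±5i (complex conjugates)
General solution: y = C₁cos(5x) + C₂sin(5x)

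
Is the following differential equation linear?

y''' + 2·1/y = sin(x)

No. Nonlinear (1/y term)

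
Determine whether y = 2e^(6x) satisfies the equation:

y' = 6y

Verification:
y = 2e^(6x)
y' = 12e^(6x)
6y = 12e^(6x)
y' = 6y ✓

Yes, it is a solution.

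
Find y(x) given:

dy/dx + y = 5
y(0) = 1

General solution: y = 5 + Ce^(-x)
Applying y(0) = 1: C = 1 - 5 = -4
Particular solution: y = 5 - 4e^(-x)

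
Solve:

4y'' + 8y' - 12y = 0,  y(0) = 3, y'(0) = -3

General solution: y = C₁e^x + C₂e^(-3x)
Applying ICs: C₁ = 3/2, C₂ = 3/2
Particular solution: y = (3/2)e^x + (3/2)e^(-3x)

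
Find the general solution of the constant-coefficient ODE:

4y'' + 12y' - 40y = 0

Characteristic equation: 4r² + 12r - 40 = 0
Divide by 4: r² + 3r - 10 = 0
Roots: r = 2, -5 (distinct real)
General solution: y = C₁e^(2x) + C₂e^(-5x)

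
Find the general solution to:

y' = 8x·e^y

Separating variables and integrating:
-e^(-y) = 4x² + C

General solution: y = -ln(C - 4x²)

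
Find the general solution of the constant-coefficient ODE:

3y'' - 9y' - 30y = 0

Characteristic equation: 3r² - 9r - 30 = 0
Divide by 3: r² - 3r - 10 = 0
Roots: r = 5, -2 (distinct real)
General solution: y = C₁e^(5x) + C₂e^(-2x)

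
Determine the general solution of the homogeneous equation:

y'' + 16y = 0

Characteristic equation: r² + 16 = 0
Roots: r = ±4i (complex conjugates)
General solution: y = C₁cos(4x) + C₂sin(4x)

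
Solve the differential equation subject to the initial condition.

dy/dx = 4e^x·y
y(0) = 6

General solution: y = Ce^(4e^x)
Applying IC y(0) = 6:
Particular solution: y = 6e^(4(e^x - 1))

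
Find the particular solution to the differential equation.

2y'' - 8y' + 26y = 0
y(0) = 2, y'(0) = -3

General solution: y = e^(2x)(C₁cos(3x) + C₂sin(3x))
Complex roots r = 2 ± 3i
Applying ICs: C₁ = 2, C₂ = -7/3
Particular solution: y = e^(2x)(2cos(3x) - (7/3)sin(3x))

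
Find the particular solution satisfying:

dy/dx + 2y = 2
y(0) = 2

General solution: y = 1 + Ce^(-2x)
Applying y(0) = 2: C = 2 - 1 = 1
Particular solution: y = 1 + e^(-2x)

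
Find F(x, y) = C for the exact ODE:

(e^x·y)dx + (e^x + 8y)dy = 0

Verify exactness: ∂M/∂y = ∂N/∂x ✓
Find F(x,y) such that ∂F/∂x = M, ∂F/∂y = N
Solution: e^x·y + 4y² = C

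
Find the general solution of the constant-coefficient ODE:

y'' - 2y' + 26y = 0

Characteristic equation: r² - 2r + 26 = 0
Roots: r = 1 ± 5i (complex conjugates)
General solution: y = e^x(C₁cos(5x) + C₂sin(5x))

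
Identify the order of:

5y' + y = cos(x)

The order is 1 (highest derivative is of order 1).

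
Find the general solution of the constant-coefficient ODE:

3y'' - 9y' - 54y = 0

Characteristic equation: 3r² - 9r - 54 = 0
Divide by 3: r² - 3r - 18 = 0
Roots: r = 6, -3 (distinct real)
General solution: y = C₁e^(6x) + C₂e^(-3x)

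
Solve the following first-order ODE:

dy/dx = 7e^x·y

Separating variables and integrating:
ln|y| = 7e^x + C

General solution: y = Ce^(7e^x)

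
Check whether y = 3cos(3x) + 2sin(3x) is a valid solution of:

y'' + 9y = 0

Verification:
y'' = -27cos(3x) - 18sin(3x)
y'' + 9y = 0 ✓

Yes, it is a solution.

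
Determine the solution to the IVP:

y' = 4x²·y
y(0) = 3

General solution: y = Ce^(4x³/3)
Applying IC y(0) = 3:
Particular solution: y = 3e^(4x³/3)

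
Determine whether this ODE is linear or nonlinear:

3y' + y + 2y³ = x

Nonlinear (y³ term)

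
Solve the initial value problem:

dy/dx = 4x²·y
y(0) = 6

General solution: y = Ce^(4x³/3)
Applying IC y(0) = 6:
Particular solution: y = 6e^(4x³/3)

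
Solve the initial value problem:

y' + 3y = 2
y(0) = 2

General solution: y = 2/3 + Ce^(-3x)
Applying y(0) = 2: C = 2 - 2/3 = 4/3
Particular solution: y = 2/3 + (4/3)e^(-3x)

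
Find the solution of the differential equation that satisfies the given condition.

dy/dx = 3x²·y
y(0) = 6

General solution: y = Ce^(x³)
Applying IC y(0) = 6:
Particular solution: y = 6e^(x³)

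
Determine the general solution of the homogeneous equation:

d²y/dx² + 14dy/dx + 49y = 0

Characteristic equation: r² + 14r + 49 = 0
Factored: (r + 7)² = 0
Repeated root: r = -7
General solution: y = (C₁ + C₂x)e^(-7x)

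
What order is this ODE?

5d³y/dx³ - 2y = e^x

The order is 3 (highest derivative is of order 3).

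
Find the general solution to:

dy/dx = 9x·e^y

Separating variables and integrating:
-e^(-y) = 9x²/2 + C

General solution: y = -ln(C - 9x²/2)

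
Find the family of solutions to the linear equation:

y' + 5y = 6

Using integrating factor method:

General solution: y = 6/5 + Ce^(-5x)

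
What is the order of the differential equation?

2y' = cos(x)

The order is 1 (highest derivative is of order 1).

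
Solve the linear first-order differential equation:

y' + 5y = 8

Using integrating factor method:

General solution: y = 8/5 + Ce^(-5x)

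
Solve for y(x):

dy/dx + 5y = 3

Using integrating factor method:

General solution: y = 3/5 + Ce^(-5x)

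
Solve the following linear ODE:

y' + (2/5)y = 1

Using integrating factor method:

General solution: y = 5/2 + Ce^(-2x/5)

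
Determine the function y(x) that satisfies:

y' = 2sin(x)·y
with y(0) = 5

General solution: y = Ce^(-2cos(x))
Applying IC y(0) = 5:
Particular solution: y = 5e^(2(1-cos(x)))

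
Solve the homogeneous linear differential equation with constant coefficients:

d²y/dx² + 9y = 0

Characteristic equation: r² + 9 = 0
Roots: r = ±3i (complex conjugates)
General solution: y = C₁cos(3x) + C₂sin(3x)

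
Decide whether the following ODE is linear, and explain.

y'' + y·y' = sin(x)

Nonlinear (product y·y')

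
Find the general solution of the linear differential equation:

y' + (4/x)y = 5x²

Using integrating factor method:

General solution: y = (5/7)x^3 + Cx^(-4)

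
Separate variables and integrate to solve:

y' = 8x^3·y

Separating variables and integrating:
ln|y| = 2x^4 + C

General solution: y = Ce^(2x^4)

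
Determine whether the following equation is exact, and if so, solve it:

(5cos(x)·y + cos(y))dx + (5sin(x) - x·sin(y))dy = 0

Verify exactness: ∂M/∂y = ∂N/∂x ✓
Find F(x,y) such that ∂F/∂x = M, ∂F/∂y = N
Solution: 5sin(x)·y + x·cos(y) = C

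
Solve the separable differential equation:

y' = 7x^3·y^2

Separating variables and integrating:
-1/y = 7x^4/4 + C

General solution: y^-1 = (-7/4)x^4 + C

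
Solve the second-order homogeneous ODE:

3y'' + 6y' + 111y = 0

Characteristic equation: 3r² + 6r + 111 = 0
Divide by 3: r² + 2r + 37 = 0
Roots: r = -1 ± 6i (complex conjugates)
General solution: y = e^(-x)(C₁cos(6x) + C₂sin(6x))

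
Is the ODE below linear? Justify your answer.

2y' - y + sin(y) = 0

No. Nonlinear (sin(y) is nonlinear in y)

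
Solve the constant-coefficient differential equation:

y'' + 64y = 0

Characteristic equation: r² + 64 = 0
Roots: r = ±8i (complex conjugates)
General solution: y = C₁cos(8x) + C₂sin(8x)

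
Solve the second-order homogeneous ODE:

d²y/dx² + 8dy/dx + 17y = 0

Characteristic equation: r² + 8r + 17 = 0
Roots: r = -4 ± i (complex conjugates)
General solution: y = e^(-4x)(C₁cos(x) + C₂sin(x))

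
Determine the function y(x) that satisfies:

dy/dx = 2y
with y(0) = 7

General solution: y = Ce^(2x)
Applying IC y(0) = 7:
Particular solution: y = 7e^(2x)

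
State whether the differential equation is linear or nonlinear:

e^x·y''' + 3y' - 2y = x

Linear (y and its derivatives appear to the first power only, no products of y terms)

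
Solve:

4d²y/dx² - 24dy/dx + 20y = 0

Characteristic equation: 4r² - 24r + 20 = 0
Divide by 4: r² - 6r + 5 = 0
Roots: r = 5, 1 (distinct real)
General solution: y = C₁e^(5x) + C₂e^x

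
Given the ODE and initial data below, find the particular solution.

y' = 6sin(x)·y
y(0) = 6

General solution: y = Ce^(-6cos(x))
Applying IC y(0) = 6:
Particular solution: y = 6e^(6(1-cos(x)))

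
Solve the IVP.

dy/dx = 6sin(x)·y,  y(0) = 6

General solution: y = Ce^(-6cos(x))
Applying IC y(0) = 6:
Particular solution: y = 6e^(6(1-cos(x)))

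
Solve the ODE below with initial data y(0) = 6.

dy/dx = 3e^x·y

General solution: y = Ce^(3e^x)
Applying IC y(0) = 6:
Particular solution: y = 6e^(3(e^x - 1))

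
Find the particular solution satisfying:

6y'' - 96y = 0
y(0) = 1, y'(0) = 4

General solution: y = C₁e^(4x) + C₂e^(-4x)
Applying ICs: C₁ = 1, C₂ = 0
Particular solution: y = e^(4x)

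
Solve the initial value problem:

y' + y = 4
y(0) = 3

General solution: y = 4 + Ce^(-x)
Applying y(0) = 3: C = 3 - 4 = -1
Particular solution: y = 4 - e^(-x)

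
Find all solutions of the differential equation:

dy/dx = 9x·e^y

Separating variables and integrating:
-e^(-y) = 9x²/2 + C

General solution: y = -ln(C - 9x²/2)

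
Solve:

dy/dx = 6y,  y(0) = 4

General solution: y = Ce^(6x)
Applying IC y(0) = 4:
Particular solution: y = 4e^(6x)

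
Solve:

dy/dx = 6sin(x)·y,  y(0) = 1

General solution: y = Ce^(-6cos(x))
Applying IC y(0) = 1:
Particular solution: y = e^(6(1-cos(x)))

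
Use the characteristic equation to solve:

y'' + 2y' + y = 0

Characteristic equation: r² + 2r + 1 = 0
Factored: (r + 1)² = 0
Repeated root: r = -1
General solution: y = (C₁ + C₂x)e^(-x)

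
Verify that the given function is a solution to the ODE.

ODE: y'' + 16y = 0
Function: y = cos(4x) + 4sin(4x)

Verification:
y'' = -16cos(4x) - 64sin(4x)
y'' + 16y = 0 ✓

Yes, it is a solution.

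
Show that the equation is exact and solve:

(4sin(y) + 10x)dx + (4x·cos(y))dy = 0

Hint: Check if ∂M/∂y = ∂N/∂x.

Verify exactness: ∂M/∂y = ∂N/∂x ✓
Find F(x,y) such that ∂F/∂x = M, ∂F/∂y = N
Solution: 4x·sin(y) + 5x² = C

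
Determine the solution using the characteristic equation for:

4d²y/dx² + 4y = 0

Characteristic equation: 4r² + 4 = 0
Divide by 4: r² + 1 = 0
Roots: r = ±i (complex conjugates)
General solution: y = C₁cos(x) + C₂sin(x)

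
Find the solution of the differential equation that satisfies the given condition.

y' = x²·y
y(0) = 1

General solution: y = Ce^(x³/3)
Applying IC y(0) = 1:
Particular solution: y = e^(x³/3)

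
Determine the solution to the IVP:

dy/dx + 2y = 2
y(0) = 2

General solution: y = 1 + Ce^(-2x)
Applying y(0) = 2: C = 2 - 1 = 1
Particular solution: y = 1 + e^(-2x)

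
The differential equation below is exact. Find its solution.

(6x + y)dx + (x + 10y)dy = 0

Verify exactness: ∂M/∂y = ∂N/∂x ✓
Find F(x,y) such that ∂F/∂x = M, ∂F/∂y = N
Solution: 3x² + xy + 5y² = C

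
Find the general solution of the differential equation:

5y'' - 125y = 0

Characteristic equation: 5r² - 125 = 0
Divide by 5: r² - 25 = 0
Roots: r = 5, -5 (distinct real)
General solution: y = C₁e^(5x) + C₂e^(-5x)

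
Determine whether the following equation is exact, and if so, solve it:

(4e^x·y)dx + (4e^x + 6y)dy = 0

Verify exactness: ∂M/∂y = ∂N/∂x ✓
Find F(x,y) such that ∂F/∂x = M, ∂F/∂y = N
Solution: 4e^x·y + 3y² = C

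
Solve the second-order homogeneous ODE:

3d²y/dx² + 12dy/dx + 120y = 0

Characteristic equation: 3r² + 12r + 120 = 0
Divide by 3: r² + 4r + 40 = 0
Roots: r = -2 ± 6i (complex conjugates)
General solution: y = e^(-2x)(C₁cos(6x) + C₂sin(6x))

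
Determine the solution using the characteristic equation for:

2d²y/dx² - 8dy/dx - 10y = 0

Characteristic equation: 2r² - 8r - 10 = 0
Divide by 2: r² - 4r - 5 = 0
Roots: r = 5, -1 (distinct real)
General solution: y = C₁e^(5x) + C₂e^(-x)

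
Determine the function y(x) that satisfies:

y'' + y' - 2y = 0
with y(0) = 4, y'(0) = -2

General solution: y = C₁e^x + C₂e^(-2x)
Applying ICs: C₁ = 2, C₂ = 2
Particular solution: y = 2e^x + 2e^(-2x)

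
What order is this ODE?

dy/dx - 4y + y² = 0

The order is 1 (highest derivative is of order 1).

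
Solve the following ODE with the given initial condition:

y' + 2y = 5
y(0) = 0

General solution: y = 5/2 + Ce^(-2x)
Applying y(0) = 0: C = 0 - 5/2 = -5/2
Particular solution: y = 5/2 - (5/2)e^(-2x)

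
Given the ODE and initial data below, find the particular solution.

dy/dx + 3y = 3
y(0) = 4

General solution: y = 1 + Ce^(-3x)
Applying y(0) = 4: C = 4 - 1 = 3
Particular solution: y = 1 + 3e^(-3x)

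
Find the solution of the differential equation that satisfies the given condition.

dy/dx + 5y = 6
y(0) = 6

General solution: y = 6/5 + Ce^(-5x)
Applying y(0) = 6: C = 6 - 6/5 = 24/5
Particular solution: y = 6/5 + (24/5)e^(-5x)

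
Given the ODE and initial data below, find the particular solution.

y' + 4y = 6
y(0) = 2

General solution: y = 3/2 + Ce^(-4x)
Applying y(0) = 2: C = 2 - 3/2 = 1/2
Particular solution: y = 3/2 + (1/2)e^(-4x)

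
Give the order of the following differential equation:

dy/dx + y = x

The order is 1 (highest derivative is of order 1).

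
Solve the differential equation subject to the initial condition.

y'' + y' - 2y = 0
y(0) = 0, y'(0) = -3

General solution: y = C₁e^x + C₂e^(-2x)
Applying ICs: C₁ = -1, C₂ = 1
Particular solution: y = -e^x + e^(-2x)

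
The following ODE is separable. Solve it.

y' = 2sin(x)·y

Separating variables and integrating:
ln|y| = -2cos(x) + C

General solution: y = Ce^(-2cos(x))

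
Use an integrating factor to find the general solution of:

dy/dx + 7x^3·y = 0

Using integrating factor method:

General solution: y = Ce^(-7x^4/4)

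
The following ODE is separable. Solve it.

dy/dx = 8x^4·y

Separating variables and integrating:
ln|y| = 8x^5/5 + C

General solution: y = Ce^(8x^5/5)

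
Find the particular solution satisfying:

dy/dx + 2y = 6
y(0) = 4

General solution: y = 3 + Ce^(-2x)
Applying y(0) = 4: C = 4 - 3 = 1
Particular solution: y = 3 + e^(-2x)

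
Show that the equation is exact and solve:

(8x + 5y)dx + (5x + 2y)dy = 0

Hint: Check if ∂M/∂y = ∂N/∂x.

Verify exactness: ∂M/∂y = ∂N/∂x ✓
Find F(x,y) such that ∂F/∂x = M, ∂F/∂y = N
Solution: 4x² + 5xy + y² = C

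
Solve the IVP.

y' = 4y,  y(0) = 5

General solution: y = Ce^(4x)
Applying IC y(0) = 5:
Particular solution: y = 5e^(4x)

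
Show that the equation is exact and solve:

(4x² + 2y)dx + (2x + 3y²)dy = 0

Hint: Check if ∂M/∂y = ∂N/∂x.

Verify exactness: ∂M/∂y = ∂N/∂x ✓
Find F(x,y) such that ∂F/∂x = M, ∂F/∂y = N
Solution: 4x³/3 + 2xy + y³ = C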